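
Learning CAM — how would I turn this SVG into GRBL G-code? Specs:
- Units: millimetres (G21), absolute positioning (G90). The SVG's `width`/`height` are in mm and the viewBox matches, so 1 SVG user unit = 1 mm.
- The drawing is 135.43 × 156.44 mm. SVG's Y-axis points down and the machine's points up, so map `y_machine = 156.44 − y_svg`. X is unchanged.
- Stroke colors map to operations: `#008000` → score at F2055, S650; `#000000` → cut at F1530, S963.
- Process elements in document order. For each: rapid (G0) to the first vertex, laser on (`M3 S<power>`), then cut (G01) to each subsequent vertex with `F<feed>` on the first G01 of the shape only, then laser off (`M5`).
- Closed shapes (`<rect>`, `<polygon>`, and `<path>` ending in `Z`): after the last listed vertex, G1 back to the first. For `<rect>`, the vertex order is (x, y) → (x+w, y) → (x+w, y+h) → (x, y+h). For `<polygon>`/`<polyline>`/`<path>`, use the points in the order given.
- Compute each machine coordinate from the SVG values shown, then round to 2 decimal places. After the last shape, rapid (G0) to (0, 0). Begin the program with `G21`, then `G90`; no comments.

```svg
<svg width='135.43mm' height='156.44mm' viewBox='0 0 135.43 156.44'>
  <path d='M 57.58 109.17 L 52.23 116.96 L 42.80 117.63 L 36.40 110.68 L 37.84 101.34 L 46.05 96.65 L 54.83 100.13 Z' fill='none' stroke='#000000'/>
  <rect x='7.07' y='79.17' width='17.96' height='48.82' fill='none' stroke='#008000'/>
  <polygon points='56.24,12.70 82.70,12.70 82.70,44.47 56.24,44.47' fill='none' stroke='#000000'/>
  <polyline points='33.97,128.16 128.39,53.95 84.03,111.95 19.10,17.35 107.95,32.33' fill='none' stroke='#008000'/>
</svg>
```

G21
G90
G0 X57.58 Y47.27
M3 S963
G01 X52.23 Y39.48 F1530
G01 X42.80 Y38.81
G01 X36.40 Y45.76
G01 X37.84 Y55.10
G01 X46.05 Y59.79
G01 X54.83 Y56.31
G01 X57.58 Y47.27
M5
G0 X7.07 Y77.27
M3 S650
G01 X25.03 Y77.27 F2055
G01 X25.03 Y28.45
G01 X7.07 Y28.45
G01 X7.07 Y77.27
M5
G0 X56.24 Y143.74
M3 S963
G01 X82.70 Y143.74 F1530
G01 X82.70 Y111.97
G01 X56.24 Y111.97
G01 X56.24 Y143.74
M5
G0 X33.97 Y28.28
M3 S650
G01 X128.39 Y102.49 F2055
G01 X84.03 Y44.49
G01 X19.10 Y139.09
G01 X107.95 Y124.11
M5
G0 X0.00 Y0.00

viewBox `0 0 135.43 156.44` with mm width/height → 1 unit = 1 mm. Flip: y_m = 156.44 − y_svg.

**Shape 1** — `<path>` regular polygon, stroke `#000000` → cut (S963, F1530). Machine vertices: (57.58,47.27) → (52.23,39.48) → (42.80,38.81) → (36.40,45.76) → (37.84,55.10) → (46.05,59.79) → (54.83,56.31) → (57.58,47.27). Closed: final G1 returns to the first vertex.

**Shape 2** — `<rect>` rectangle, stroke `#008000` → score (S650, F2055). Machine vertices: (7.07,77.27) → (25.03,77.27) → (25.03,28.45) → (7.07,28.45) → (7.07,77.27). Closed: final G1 returns to the first vertex.

**Shape 3** — `<polygon>` rectangle, stroke `#000000` → cut (S963, F1530). Machine vertices: (56.24,143.74) → (82.70,143.74) → (82.70,111.97) → (56.24,111.97) → (56.24,143.74). Closed: final G1 returns to the first vertex.

**Shape 4** — `<polyline>` open polyline, stroke `#008000` → score (S650, F2055). Machine vertices: (33.97,28.28) → (128.39,102.49) → (84.03,44.49) → (19.10,139.09) → (107.95,124.11). Open path.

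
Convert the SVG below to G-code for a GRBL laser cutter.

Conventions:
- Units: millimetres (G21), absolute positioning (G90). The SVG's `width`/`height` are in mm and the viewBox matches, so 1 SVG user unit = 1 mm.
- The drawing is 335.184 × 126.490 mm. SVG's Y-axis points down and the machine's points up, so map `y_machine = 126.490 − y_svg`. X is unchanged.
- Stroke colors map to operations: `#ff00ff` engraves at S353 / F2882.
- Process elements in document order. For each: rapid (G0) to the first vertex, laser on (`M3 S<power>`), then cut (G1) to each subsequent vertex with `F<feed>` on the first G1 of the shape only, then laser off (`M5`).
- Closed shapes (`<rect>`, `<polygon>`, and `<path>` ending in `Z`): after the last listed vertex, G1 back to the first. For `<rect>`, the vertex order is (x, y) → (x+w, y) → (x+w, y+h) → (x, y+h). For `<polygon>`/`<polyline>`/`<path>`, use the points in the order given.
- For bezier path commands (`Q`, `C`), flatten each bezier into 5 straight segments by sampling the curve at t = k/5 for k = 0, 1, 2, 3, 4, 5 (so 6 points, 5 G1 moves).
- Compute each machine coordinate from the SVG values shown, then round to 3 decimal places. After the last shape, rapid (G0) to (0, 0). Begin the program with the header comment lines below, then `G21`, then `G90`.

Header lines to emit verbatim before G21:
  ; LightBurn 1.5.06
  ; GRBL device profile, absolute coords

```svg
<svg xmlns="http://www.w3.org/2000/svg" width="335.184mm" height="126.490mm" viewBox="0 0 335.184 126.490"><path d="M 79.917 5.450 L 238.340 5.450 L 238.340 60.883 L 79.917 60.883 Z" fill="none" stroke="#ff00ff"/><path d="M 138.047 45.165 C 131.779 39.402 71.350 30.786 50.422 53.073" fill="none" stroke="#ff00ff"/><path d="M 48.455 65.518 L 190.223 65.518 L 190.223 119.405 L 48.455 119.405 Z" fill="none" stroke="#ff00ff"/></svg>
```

viewBox `0 0 335.184 126.490` with mm width/height → 1 unit = 1 mm. Flip: y_m = 126.490 − y_svg.

**Shape 1** — `<path>` rectangle, stroke `#ff00ff` → engrave (S353, F2882). Machine vertices: (79.917,121.040) → (238.340,121.040) → (238.340,65.607) → (79.917,65.607) → (79.917,121.040). Closed: final G1 returns to the first vertex.

**Shape 2** — `<path>` cubic bezier, stroke `#ff00ff` → engrave (S353, F2882). Control points (SVG): P0=(138.047,45.165), P1=(131.779,39.402), P2=(71.350,30.786), P3=(50.422,53.073); sampled at t=k/5. Machine vertices: (138.047,81.325) → (128.536,84.855) → (110.522,87.450) → (88.502,87.488) → (66.970,83.351) → (50.422,73.417). Open path.

**Shape 3** — `<path>` rectangle, stroke `#ff00ff` → engrave (S353, F2882). Machine vertices: (48.455,60.972) → (190.223,60.972) → (190.223,7.085) → (48.455,7.085) → (48.455,60.972). Closed: final G1 returns to the first vertex.

; LightBurn 1.5.06
; GRBL device profile, absolute coords
G21
G90
G0 X79.917 Y121.040
M3 S353
G1 X238.340 Y121.040 F2882
G1 X238.340 Y65.607
G1 X79.917 Y65.607
G1 X79.917 Y121.040
M5
G0 X138.047 Y81.325
M3 S353
G1 X128.536 Y84.855 F2882
G1 X110.522 Y87.450
G1 X88.502 Y87.488
G1 X66.970 Y83.351
G1 X50.422 Y73.417
M5
G0 X48.455 Y60.972
M3 S353
G1 X190.223 Y60.972 F2882
G1 X190.223 Y7.085
G1 X48.455 Y7.085
G1 X48.455 Y60.972
M5
G0 X0.000 Y0.000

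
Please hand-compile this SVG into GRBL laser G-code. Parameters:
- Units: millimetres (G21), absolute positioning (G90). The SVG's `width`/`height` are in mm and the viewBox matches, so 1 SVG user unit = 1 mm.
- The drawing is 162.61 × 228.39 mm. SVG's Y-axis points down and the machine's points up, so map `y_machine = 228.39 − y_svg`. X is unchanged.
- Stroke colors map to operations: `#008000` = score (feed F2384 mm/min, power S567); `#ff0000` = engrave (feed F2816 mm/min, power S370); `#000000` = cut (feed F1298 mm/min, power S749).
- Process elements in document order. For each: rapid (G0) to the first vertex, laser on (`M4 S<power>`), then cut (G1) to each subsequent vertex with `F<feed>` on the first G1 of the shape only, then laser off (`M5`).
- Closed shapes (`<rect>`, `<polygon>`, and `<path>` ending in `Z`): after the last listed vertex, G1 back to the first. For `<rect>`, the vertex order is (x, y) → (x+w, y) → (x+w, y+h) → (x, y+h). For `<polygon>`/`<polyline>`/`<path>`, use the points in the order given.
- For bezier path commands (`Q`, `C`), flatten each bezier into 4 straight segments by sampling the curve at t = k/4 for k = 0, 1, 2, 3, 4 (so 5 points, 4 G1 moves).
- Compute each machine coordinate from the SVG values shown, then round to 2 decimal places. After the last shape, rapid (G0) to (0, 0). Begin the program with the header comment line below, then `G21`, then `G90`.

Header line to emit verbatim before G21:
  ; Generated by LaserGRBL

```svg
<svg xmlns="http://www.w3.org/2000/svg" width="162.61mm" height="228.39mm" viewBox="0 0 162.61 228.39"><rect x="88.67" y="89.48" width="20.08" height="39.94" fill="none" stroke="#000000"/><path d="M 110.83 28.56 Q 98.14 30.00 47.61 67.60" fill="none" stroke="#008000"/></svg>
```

; Generated by LaserGRBL
G21
G90
G0 X88.67 Y138.91
M4 S749
G1 X108.75 Y138.91 F1298
G1 X108.75 Y98.97
G1 X88.67 Y98.97
G1 X88.67 Y138.91
M5
G0 X110.83 Y199.83
M4 S567
G1 X102.12 Y196.85 F2384
G1 X88.68 Y189.35
G1 X70.51 Y177.33
G1 X47.61 Y160.79
M5
G0 X0.00 Y0.00

1 u = 1 mm; y_m = 228.39 − y.

[1] `<rect>` rectangle, #000000→cut S749 F1298: (88.67,138.91) → (108.75,138.91) → (108.75,98.97) → (88.67,98.97) → (88.67,138.91) (closed)

[2] `<path>` quadratic bezier, #008000→score S567 F2384: (110.83,199.83) → (102.12,196.85) → (88.68,189.35) → (70.51,177.33) → (47.61,160.79)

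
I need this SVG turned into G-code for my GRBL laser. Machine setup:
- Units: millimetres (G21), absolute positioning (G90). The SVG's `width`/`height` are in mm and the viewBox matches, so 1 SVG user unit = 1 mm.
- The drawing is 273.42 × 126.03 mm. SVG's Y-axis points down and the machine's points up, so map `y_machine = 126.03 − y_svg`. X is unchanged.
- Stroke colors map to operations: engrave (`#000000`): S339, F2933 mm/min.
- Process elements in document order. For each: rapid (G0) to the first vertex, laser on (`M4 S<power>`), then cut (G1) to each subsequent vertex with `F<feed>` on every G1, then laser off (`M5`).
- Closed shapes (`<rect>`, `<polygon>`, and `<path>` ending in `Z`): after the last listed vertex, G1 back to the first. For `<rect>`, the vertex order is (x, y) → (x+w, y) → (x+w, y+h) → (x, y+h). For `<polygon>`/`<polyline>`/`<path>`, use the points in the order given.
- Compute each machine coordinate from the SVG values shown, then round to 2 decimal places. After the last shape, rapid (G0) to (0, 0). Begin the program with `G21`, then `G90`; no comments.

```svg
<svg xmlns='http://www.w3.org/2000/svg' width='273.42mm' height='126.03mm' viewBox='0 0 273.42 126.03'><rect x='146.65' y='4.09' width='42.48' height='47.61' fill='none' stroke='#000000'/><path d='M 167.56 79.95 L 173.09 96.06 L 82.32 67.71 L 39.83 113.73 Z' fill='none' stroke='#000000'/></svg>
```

G21
G90
G0 X146.65 Y121.94
M4 S339
G1 X189.13 Y121.94 F2933
G1 X189.13 Y74.33 F2933
G1 X146.65 Y74.33 F2933
G1 X146.65 Y121.94 F2933
M5
G0 X167.56 Y46.08
M4 S339
G1 X173.09 Y29.97 F2933
G1 X82.32 Y58.32 F2933
G1 X39.83 Y12.30 F2933
G1 X167.56 Y46.08 F2933
M5
G0 X0.00 Y0.00

viewBox `0 0 273.42 126.03` with mm width/height → 1 unit = 1 mm. Flip: y_m = 126.03 − y_svg.

**Shape 1** — `<rect>` rectangle, stroke `#000000` → engrave (S339, F2933). Machine vertices: (146.65,121.94) → (189.13,121.94) → (189.13,74.33) → (146.65,74.33) → (146.65,121.94). Closed: final G1 returns to the first vertex.

**Shape 2** — `<path>` closed polygon, stroke `#000000` → engrave (S339, F2933). Machine vertices: (167.56,46.08) → (173.09,29.97) → (82.32,58.32) → (39.83,12.30) → (167.56,46.08). Closed: final G1 returns to the first vertex.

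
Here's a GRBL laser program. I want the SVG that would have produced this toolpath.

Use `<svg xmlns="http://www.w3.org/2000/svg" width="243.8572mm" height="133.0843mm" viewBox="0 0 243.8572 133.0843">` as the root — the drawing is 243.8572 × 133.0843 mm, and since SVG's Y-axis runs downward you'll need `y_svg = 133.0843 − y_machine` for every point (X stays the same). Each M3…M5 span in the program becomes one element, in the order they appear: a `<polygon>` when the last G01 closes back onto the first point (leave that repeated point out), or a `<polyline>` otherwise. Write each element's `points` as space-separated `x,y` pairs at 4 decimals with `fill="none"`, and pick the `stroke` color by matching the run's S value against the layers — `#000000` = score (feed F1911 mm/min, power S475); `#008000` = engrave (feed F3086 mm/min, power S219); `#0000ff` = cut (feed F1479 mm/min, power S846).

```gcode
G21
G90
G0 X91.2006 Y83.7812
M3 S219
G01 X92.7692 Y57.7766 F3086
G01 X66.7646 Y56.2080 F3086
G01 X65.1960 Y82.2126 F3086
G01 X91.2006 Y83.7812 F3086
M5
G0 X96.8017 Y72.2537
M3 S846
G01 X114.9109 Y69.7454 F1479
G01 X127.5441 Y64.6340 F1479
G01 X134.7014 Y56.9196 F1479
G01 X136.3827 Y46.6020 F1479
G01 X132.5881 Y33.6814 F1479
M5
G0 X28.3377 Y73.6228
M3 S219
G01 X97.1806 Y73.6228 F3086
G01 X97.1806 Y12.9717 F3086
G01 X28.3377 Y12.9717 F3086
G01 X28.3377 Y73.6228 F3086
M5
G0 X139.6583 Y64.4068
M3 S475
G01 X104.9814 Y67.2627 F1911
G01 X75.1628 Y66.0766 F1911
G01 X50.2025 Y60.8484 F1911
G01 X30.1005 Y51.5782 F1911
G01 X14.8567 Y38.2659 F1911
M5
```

<svg xmlns="http://www.w3.org/2000/svg" width="243.8572mm" height="133.0843mm" viewBox="0 0 243.8572 133.0843">
  <polygon points="91.2006,49.3031 92.7692,75.3077 66.7646,76.8763 65.1960,50.8717" fill="none" stroke="#008000"/>
  <polyline points="96.8017,60.8306 114.9109,63.3389 127.5441,68.4503 134.7014,76.1647 136.3827,86.4823 132.5881,99.4029" fill="none" stroke="#0000ff"/>
  <polygon points="28.3377,59.4615 97.1806,59.4615 97.1806,120.1126 28.3377,120.1126" fill="none" stroke="#008000"/>
  <polyline points="139.6583,68.6775 104.9814,65.8216 75.1628,67.0077 50.2025,72.2359 30.1005,81.5061 14.8567,94.8184" fill="none" stroke="#000000"/>
</svg>

Each laser-on run becomes one SVG element. Flip Y back into SVG space with y_svg = 133.0843 − y_machine.

Run 1: power S219 maps to stroke `#008000` (engrave). The run returns to its start, so emit a `<polygon>` with points (Y-flipped): 91.2006,49.3031 92.7692,75.3077 66.7646,76.8763 65.1960,50.8717.

Run 2: the run's S846 means `#0000ff` (cut). The run is open, so emit a `<polyline>` with points (Y-flipped): 96.8017,60.8306 114.9109,63.3389 127.5441,68.4503 134.7014,76.1647 136.3827,86.4823 132.5881,99.4029.

Run 3: power S219 maps to stroke `#008000` (engrave). The run returns to its start, so emit a `<polygon>` with points (Y-flipped): 28.3377,59.4615 97.1806,59.4615 97.1806,120.1126 28.3377,120.1126.

Run 4: power S475 maps to stroke `#000000` (score). The run is open, so emit a `<polyline>` with points (Y-flipped): 139.6583,68.6775 104.9814,65.8216 75.1628,67.0077 50.2025,72.2359 30.1005,81.5061 14.8567,94.8184.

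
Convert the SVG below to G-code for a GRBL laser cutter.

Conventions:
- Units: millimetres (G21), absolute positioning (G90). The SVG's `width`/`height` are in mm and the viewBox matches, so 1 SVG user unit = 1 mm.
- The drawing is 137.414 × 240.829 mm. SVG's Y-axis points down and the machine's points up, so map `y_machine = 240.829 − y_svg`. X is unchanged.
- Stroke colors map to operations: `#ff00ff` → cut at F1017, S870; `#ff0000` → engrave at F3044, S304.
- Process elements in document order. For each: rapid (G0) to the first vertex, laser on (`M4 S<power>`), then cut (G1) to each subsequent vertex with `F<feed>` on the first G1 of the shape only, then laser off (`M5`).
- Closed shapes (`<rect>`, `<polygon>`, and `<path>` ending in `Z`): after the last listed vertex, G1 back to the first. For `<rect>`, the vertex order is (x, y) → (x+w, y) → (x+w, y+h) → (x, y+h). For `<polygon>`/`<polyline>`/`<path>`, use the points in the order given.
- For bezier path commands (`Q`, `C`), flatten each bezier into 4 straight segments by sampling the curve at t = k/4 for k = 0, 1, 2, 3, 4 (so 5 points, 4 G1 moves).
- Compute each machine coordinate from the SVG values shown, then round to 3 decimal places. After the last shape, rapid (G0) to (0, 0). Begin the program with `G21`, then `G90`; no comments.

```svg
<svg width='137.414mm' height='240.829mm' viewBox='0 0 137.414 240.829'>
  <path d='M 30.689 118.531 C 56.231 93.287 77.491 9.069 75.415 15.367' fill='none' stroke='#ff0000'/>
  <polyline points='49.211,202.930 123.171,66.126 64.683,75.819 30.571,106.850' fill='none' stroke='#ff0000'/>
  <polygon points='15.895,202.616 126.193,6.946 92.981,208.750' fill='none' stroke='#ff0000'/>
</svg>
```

viewBox `0 0 137.414 240.829` with mm width/height → 1 unit = 1 mm. Flip: y_m = 240.829 − y_svg.

**Shape 1** — `<path>` cubic bezier, stroke `#ff0000` → engrave (S304, F3044). Control points (SVG): P0=(30.689,118.531), P1=(56.231,93.287), P2=(77.491,9.069), P3=(75.415,15.367); sampled at t=k/4. Machine vertices: (30.689,122.298) → (48.745,149.953) → (63.409,185.708) → (72.894,215.550) → (75.415,225.462). Open path.

**Shape 2** — `<polyline>` open polyline, stroke `#ff0000` → engrave (S304, F3044). Machine vertices: (49.211,37.899) → (123.171,174.703) → (64.683,165.010) → (30.571,133.979). Open path.

**Shape 3** — `<polygon>` closed polygon, stroke `#ff0000` → engrave (S304, F3044). Machine vertices: (15.895,38.213) → (126.193,233.883) → (92.981,32.079) → (15.895,38.213). Closed: final G1 returns to the first vertex.

G21
G90
G0 X30.689 Y122.298
M4 S304
G1 X48.745 Y149.953 F3044
G1 X63.409 Y185.708
G1 X72.894 Y215.550
G1 X75.415 Y225.462
M5
G0 X49.211 Y37.899
M4 S304
G1 X123.171 Y174.703 F3044
G1 X64.683 Y165.010
G1 X30.571 Y133.979
M5
G0 X15.895 Y38.213
M4 S304
G1 X126.193 Y233.883 F3044
G1 X92.981 Y32.079
G1 X15.895 Y38.213
M5
G0 X0.000 Y0.000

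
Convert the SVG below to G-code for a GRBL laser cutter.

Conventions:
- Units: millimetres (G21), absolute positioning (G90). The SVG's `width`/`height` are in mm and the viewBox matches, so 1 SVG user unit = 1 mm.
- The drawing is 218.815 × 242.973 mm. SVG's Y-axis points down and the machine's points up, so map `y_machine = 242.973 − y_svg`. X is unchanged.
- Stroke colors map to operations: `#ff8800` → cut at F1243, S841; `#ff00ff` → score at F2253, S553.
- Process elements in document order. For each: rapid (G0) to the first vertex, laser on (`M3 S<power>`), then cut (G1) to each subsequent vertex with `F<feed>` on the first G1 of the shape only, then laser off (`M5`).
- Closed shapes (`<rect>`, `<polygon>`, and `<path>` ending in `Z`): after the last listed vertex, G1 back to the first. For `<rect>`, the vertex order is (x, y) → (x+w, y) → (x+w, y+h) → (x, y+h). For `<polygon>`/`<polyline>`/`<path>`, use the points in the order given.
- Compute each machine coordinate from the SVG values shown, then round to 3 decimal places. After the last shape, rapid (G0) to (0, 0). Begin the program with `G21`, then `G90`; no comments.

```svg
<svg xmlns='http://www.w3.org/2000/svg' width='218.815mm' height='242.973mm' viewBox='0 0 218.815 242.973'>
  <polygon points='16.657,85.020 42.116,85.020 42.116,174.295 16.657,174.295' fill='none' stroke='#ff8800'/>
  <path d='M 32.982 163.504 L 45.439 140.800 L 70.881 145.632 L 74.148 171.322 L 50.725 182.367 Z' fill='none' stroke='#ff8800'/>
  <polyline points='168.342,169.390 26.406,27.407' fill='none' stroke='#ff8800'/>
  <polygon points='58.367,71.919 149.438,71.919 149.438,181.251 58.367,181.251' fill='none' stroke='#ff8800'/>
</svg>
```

G21
G90
G0 X16.657 Y157.953
M3 S841
G1 X42.116 Y157.953 F1243
G1 X42.116 Y68.678
G1 X16.657 Y68.678
G1 X16.657 Y157.953
M5
G0 X32.982 Y79.469
M3 S841
G1 X45.439 Y102.173 F1243
G1 X70.881 Y97.341
G1 X74.148 Y71.651
G1 X50.725 Y60.606
G1 X32.982 Y79.469
M5
G0 X168.342 Y73.583
M3 S841
G1 X26.406 Y215.566 F1243
M5
G0 X58.367 Y171.054
M3 S841
G1 X149.438 Y171.054 F1243
G1 X149.438 Y61.722
G1 X58.367 Y61.722
G1 X58.367 Y171.054
M5
G0 X0.000 Y0.000

viewBox `0 0 218.815 242.973` with mm width/height → 1 unit = 1 mm. Flip: y_m = 242.973 − y_svg.

**Shape 1** — `<polygon>` rectangle, stroke `#ff8800` → cut (S841, F1243). Machine vertices: (16.657,157.953) → (42.116,157.953) → (42.116,68.678) → (16.657,68.678) → (16.657,157.953). Closed: final G1 returns to the first vertex.

**Shape 2** — `<path>` regular polygon, stroke `#ff8800` → cut (S841, F1243). Machine vertices: (32.982,79.469) → (45.439,102.173) → (70.881,97.341) → (74.148,71.651) → (50.725,60.606) → (32.982,79.469). Closed: final G1 returns to the first vertex.

**Shape 3** — `<polyline>` line segment, stroke `#ff8800` → cut (S841, F1243). Machine vertices: (168.342,73.583) → (26.406,215.566). Open path.

**Shape 4** — `<polygon>` rectangle, stroke `#ff8800` → cut (S841, F1243). Machine vertices: (58.367,171.054) → (149.438,171.054) → (149.438,61.722) → (58.367,61.722) → (58.367,171.054). Closed: final G1 returns to the first vertex.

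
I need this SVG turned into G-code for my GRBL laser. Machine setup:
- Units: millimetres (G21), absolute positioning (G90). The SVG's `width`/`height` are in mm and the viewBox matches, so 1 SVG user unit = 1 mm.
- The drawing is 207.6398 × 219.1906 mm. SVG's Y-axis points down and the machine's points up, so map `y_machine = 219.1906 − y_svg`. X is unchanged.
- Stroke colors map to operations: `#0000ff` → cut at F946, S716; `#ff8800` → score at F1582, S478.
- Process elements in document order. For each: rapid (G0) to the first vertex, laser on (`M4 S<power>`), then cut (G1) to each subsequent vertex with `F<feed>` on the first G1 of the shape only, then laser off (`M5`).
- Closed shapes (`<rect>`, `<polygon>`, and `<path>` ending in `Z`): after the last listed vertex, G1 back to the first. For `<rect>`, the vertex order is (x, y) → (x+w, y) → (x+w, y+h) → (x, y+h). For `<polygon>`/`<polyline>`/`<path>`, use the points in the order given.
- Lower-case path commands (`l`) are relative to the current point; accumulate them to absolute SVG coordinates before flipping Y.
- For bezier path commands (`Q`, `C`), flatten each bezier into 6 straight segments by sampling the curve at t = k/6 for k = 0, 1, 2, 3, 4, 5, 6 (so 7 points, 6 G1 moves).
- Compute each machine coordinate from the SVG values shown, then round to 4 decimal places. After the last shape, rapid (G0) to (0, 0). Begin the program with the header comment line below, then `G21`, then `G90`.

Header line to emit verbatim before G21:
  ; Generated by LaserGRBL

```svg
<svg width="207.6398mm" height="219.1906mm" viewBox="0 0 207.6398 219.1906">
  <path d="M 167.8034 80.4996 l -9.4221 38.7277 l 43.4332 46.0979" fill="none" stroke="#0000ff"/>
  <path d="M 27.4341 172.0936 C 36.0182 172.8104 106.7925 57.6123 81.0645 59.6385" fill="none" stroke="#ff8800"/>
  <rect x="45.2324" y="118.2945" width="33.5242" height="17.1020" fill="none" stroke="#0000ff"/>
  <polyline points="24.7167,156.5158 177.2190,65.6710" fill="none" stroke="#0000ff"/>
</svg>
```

; Generated by LaserGRBL
G21
G90
G0 X167.8034 Y138.6910
M4 S716
G1 X158.3813 Y99.9633 F946
G1 X201.8145 Y53.8654
M5
G0 X27.4341 Y47.0970
M4 S478
G1 X36.1740 Y55.3188 F1582
G1 X50.8708 Y76.3837
G1 X67.1163 Y103.8156
G1 X80.5026 Y131.1383
G1 X86.6213 Y151.8759
G1 X81.0645 Y159.5521
M5
G0 X45.2324 Y100.8961
M4 S716
G1 X78.7566 Y100.8961 F946
G1 X78.7566 Y83.7941
G1 X45.2324 Y83.7941
G1 X45.2324 Y100.8961
M5
G0 X24.7167 Y62.6748
M4 S716
G1 X177.2190 Y153.5196 F946
M5
G0 X0.0000 Y0.0000

viewBox `0 0 207.6398 219.1906` with mm width/height → 1 unit = 1 mm. Flip: y_m = 219.1906 − y_svg.

**Shape 1** — `<path>` open polyline, stroke `#0000ff` → cut (S716, F946). Machine vertices: (167.8034,138.6910) → (158.3813,99.9633) → (201.8145,53.8654). Open path.

**Shape 2** — `<path>` cubic bezier, stroke `#ff8800` → score (S478, F1582). Control points (SVG): P0=(27.4341,172.0936), P1=(36.0182,172.8104), P2=(106.7925,57.6123), P3=(81.0645,59.6385); sampled at t=k/6. Machine vertices: (27.4341,47.0970) → (36.1740,55.3188) → (50.8708,76.3837) → (67.1163,103.8156) → (80.5026,131.1383) → (86.6213,151.8759) → (81.0645,159.5521). Open path.

**Shape 3** — `<rect>` rectangle, stroke `#0000ff` → cut (S716, F946). Machine vertices: (45.2324,100.8961) → (78.7566,100.8961) → (78.7566,83.7941) → (45.2324,83.7941) → (45.2324,100.8961). Closed: final G1 returns to the first vertex.

**Shape 4** — `<polyline>` line segment, stroke `#0000ff` → cut (S716, F946). Machine vertices: (24.7167,62.6748) → (177.2190,153.5196). Open path.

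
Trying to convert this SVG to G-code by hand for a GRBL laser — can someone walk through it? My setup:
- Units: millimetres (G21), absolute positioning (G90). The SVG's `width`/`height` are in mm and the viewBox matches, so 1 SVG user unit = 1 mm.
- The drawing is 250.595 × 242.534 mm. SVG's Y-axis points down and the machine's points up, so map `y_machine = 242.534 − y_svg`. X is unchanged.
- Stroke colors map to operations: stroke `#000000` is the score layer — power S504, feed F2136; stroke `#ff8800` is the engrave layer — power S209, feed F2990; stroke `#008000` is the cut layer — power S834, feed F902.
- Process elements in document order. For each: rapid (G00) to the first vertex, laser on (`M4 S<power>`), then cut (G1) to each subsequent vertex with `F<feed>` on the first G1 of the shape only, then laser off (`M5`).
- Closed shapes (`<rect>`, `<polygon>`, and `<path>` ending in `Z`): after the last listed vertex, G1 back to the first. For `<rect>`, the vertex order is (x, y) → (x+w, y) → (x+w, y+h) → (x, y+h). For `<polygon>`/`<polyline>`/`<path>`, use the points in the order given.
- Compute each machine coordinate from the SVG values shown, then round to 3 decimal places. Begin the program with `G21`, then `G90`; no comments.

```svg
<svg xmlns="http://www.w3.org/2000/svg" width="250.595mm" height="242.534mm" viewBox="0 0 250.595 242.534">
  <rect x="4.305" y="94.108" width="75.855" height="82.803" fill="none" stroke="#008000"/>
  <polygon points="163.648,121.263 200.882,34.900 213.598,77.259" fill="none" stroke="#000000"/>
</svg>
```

viewBox `0 0 250.595 242.534` with mm width/height → 1 unit = 1 mm. Flip: y_m = 242.534 − y_svg.

**Shape 1** — `<rect>` rectangle, stroke `#008000` → cut (S834, F902). Machine vertices: (4.305,148.426) → (80.160,148.426) → (80.160,65.623) → (4.305,65.623) → (4.305,148.426). Closed: final G1 returns to the first vertex.

**Shape 2** — `<polygon>` closed polygon, stroke `#000000` → score (S504, F2136). Machine vertices: (163.648,121.271) → (200.882,207.634) → (213.598,165.275) → (163.648,121.271). Closed: final G1 returns to the first vertex.

G21
G90
G00 X4.305 Y148.426
M4 S834
G1 X80.160 Y148.426 F902
G1 X80.160 Y65.623
G1 X4.305 Y65.623
G1 X4.305 Y148.426
M5
G00 X163.648 Y121.271
M4 S504
G1 X200.882 Y207.634 F2136
G1 X213.598 Y165.275
G1 X163.648 Y121.271
M5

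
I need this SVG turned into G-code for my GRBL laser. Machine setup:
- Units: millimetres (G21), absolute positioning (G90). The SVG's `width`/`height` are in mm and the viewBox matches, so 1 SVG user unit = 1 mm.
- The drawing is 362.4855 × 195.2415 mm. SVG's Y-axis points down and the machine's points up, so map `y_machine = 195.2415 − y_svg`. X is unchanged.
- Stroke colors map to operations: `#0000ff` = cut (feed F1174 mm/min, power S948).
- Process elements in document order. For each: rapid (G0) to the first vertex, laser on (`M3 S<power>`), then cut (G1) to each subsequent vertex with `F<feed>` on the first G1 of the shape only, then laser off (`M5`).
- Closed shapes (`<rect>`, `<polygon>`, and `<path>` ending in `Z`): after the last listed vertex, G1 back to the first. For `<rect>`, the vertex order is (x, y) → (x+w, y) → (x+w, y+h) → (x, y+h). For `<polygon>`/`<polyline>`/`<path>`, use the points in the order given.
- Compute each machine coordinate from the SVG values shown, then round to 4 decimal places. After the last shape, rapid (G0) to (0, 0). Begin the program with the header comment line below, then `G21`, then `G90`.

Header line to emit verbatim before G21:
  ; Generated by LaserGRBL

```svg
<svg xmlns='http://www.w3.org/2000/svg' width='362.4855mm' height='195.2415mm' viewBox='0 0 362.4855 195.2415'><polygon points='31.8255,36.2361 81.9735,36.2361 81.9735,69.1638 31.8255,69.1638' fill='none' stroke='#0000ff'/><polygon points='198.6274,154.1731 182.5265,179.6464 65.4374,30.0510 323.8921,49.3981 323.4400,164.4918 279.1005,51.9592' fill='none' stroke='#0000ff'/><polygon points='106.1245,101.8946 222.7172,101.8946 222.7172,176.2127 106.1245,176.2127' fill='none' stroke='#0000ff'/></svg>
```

; Generated by LaserGRBL
G21
G90
G0 X31.8255 Y159.0054
M3 S948
G1 X81.9735 Y159.0054 F1174
G1 X81.9735 Y126.0777
G1 X31.8255 Y126.0777
G1 X31.8255 Y159.0054
M5
G0 X198.6274 Y41.0684
M3 S948
G1 X182.5265 Y15.5951 F1174
G1 X65.4374 Y165.1905
G1 X323.8921 Y145.8434
G1 X323.4400 Y30.7497
G1 X279.1005 Y143.2823
G1 X198.6274 Y41.0684
M5
G0 X106.1245 Y93.3469
M3 S948
G1 X222.7172 Y93.3469 F1174
G1 X222.7172 Y19.0288
G1 X106.1245 Y19.0288
G1 X106.1245 Y93.3469
M5
G0 X0.0000 Y0.0000

viewBox `0 0 362.4855 195.2415` with mm width/height → 1 unit = 1 mm. Flip: y_m = 195.2415 − y_svg.

**Shape 1** — `<polygon>` rectangle, stroke `#0000ff` → cut (S948, F1174). Machine vertices: (31.8255,159.0054) → (81.9735,159.0054) → (81.9735,126.0777) → (31.8255,126.0777) → (31.8255,159.0054). Closed: final G1 returns to the first vertex.

**Shape 2** — `<polygon>` closed polygon, stroke `#0000ff` → cut (S948, F1174). Machine vertices: (198.6274,41.0684) → (182.5265,15.5951) → (65.4374,165.1905) → (323.8921,145.8434) → (323.4400,30.7497) → (279.1005,143.2823) → (198.6274,41.0684). Closed: final G1 returns to the first vertex.

**Shape 3** — `<polygon>` rectangle, stroke `#0000ff` → cut (S948, F1174). Machine vertices: (106.1245,93.3469) → (222.7172,93.3469) → (222.7172,19.0288) → (106.1245,19.0288) → (106.1245,93.3469). Closed: final G1 returns to the first vertex.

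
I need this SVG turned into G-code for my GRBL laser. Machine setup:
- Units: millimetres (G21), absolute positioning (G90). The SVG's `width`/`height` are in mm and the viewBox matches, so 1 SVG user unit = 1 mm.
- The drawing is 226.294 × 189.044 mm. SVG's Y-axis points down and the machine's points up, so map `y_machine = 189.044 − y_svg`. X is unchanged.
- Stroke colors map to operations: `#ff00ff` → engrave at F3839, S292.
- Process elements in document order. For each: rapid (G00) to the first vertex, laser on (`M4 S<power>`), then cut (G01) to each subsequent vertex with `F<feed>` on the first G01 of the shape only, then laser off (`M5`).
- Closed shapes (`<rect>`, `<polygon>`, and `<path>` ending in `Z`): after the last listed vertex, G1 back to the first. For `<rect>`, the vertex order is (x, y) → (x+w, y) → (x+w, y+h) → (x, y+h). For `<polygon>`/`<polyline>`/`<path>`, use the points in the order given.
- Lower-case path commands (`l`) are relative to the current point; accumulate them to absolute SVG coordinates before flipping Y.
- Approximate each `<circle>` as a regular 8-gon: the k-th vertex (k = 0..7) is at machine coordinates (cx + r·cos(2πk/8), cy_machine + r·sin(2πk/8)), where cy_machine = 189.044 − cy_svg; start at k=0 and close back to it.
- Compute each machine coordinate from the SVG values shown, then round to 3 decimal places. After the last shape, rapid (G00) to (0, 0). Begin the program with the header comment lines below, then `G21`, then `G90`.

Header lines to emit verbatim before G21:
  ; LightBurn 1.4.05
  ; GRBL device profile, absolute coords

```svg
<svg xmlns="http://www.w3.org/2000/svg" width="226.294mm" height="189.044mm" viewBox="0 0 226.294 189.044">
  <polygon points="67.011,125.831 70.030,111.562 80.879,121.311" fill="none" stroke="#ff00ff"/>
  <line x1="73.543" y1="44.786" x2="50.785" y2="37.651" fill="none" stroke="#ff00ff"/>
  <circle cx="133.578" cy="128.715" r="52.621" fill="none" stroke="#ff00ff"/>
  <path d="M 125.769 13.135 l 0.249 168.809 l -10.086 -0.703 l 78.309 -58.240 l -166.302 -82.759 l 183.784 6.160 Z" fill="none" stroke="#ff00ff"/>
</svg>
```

; LightBurn 1.4.05
; GRBL device profile, absolute coords
G21
G90
G00 X67.011 Y63.213
M4 S292
G01 X70.030 Y77.482 F3839
G01 X80.879 Y67.733
G01 X67.011 Y63.213
M5
G00 X73.543 Y144.258
M4 S292
G01 X50.785 Y151.393 F3839
M5
G00 X186.199 Y60.329
M4 S292
G01 X170.787 Y97.538 F3839
G01 X133.578 Y112.950
G01 X96.369 Y97.538
G01 X80.957 Y60.329
G01 X96.369 Y23.120
G01 X133.578 Y7.708
G01 X170.787 Y23.120
G01 X186.199 Y60.329
M5
G00 X125.769 Y175.909
M4 S292
G01 X126.018 Y7.100 F3839
G01 X115.932 Y7.803
G01 X194.241 Y66.043
G01 X27.939 Y148.802
G01 X211.723 Y142.642
G01 X125.769 Y175.909
M5
G00 X0.000 Y0.000

viewBox `0 0 226.294 189.044` with mm width/height → 1 unit = 1 mm. Flip: y_m = 189.044 − y_svg.

**Shape 1** — `<polygon>` regular polygon, stroke `#ff00ff` → engrave (S292, F3839). Machine vertices: (67.011,63.213) → (70.030,77.482) → (80.879,67.733) → (67.011,63.213). Closed: final G1 returns to the first vertex.

**Shape 2** — `<line>` line segment, stroke `#ff00ff` → engrave (S292, F3839). Machine vertices: (73.543,144.258) → (50.785,151.393). Open path.

**Shape 3** — `<circle>` circle, stroke `#ff00ff` → engrave (S292, F3839). Machine vertices: (186.199,60.329) → (170.787,97.538) → (133.578,112.950) → (96.369,97.538) → (80.957,60.329) → (96.369,23.120) → (133.578,7.708) → (170.787,23.120) → (186.199,60.329). Closed: final G1 returns to the first vertex.

**Shape 4** — `<path>` closed polygon, stroke `#ff00ff` → engrave (S292, F3839). Machine vertices: (125.769,175.909) → (126.018,7.100) → (115.932,7.803) → (194.241,66.043) → (27.939,148.802) → (211.723,142.642) → (125.769,175.909). Closed: final G1 returns to the first vertex.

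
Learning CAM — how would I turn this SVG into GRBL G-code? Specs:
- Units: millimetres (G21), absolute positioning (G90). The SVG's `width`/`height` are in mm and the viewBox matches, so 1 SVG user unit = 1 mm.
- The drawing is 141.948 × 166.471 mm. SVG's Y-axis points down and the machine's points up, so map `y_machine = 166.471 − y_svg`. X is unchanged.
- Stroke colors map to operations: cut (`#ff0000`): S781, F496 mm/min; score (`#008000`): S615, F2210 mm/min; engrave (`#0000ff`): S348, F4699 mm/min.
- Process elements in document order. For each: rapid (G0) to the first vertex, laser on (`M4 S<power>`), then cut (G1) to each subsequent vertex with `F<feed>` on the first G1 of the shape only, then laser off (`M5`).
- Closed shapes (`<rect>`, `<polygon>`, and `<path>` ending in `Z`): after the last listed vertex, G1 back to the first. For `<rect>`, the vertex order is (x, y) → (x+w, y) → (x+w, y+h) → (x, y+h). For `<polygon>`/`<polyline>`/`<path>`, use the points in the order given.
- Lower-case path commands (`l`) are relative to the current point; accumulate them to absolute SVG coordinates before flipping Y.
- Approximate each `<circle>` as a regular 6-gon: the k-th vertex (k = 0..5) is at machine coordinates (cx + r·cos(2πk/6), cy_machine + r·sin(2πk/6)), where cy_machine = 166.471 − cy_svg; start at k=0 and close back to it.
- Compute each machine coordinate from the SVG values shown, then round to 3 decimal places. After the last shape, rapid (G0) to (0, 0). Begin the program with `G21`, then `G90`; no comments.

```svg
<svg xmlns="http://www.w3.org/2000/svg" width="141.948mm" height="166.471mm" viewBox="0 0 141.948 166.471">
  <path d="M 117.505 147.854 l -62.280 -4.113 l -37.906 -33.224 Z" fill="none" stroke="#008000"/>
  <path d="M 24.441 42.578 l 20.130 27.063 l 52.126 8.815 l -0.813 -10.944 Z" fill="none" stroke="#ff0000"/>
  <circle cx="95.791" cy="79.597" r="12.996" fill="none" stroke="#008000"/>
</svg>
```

G21
G90
G0 X117.505 Y18.617
M4 S615
G1 X55.225 Y22.730 F2210
G1 X17.319 Y55.954
G1 X117.505 Y18.617
M5
G0 X24.441 Y123.893
M4 S781
G1 X44.571 Y96.830 F496
G1 X96.697 Y88.015
G1 X95.884 Y98.959
G1 X24.441 Y123.893
M5
G0 X108.787 Y86.874
M4 S615
G1 X102.289 Y98.129 F2210
G1 X89.293 Y98.129
G1 X82.795 Y86.874
G1 X89.293 Y75.619
G1 X102.289 Y75.619
G1 X108.787 Y86.874
M5
G0 X0.000 Y0.000

Since the viewBox matches the mm dimensions, user units are millimetres directly. The only transform is the Y-flip y_m = 166.471 − y_svg.

Shape 1 is a closed polygon drawn with `<path>`. Its stroke #008000 means score at S615, F2210. After flipping Y the toolpath is (117.505,18.617) → (55.225,22.730) → (17.319,55.954) → (117.505,18.617), returning to the start.

Shape 2 is a closed polygon drawn with `<path>`. Its stroke #ff0000 means cut at S781, F496. After flipping Y the toolpath is (24.441,123.893) → (44.571,96.830) → (96.697,88.015) → (95.884,98.959) → (24.441,123.893), returning to the start.

Shape 3 is a circle drawn with `<circle>`. Its stroke #008000 means score at S615, F2210. After flipping Y the toolpath is (108.787,86.874) → (102.289,98.129) → (89.293,98.129) → (82.795,86.874) → (89.293,75.619) → (102.289,75.619) → (108.787,86.874), returning to the start.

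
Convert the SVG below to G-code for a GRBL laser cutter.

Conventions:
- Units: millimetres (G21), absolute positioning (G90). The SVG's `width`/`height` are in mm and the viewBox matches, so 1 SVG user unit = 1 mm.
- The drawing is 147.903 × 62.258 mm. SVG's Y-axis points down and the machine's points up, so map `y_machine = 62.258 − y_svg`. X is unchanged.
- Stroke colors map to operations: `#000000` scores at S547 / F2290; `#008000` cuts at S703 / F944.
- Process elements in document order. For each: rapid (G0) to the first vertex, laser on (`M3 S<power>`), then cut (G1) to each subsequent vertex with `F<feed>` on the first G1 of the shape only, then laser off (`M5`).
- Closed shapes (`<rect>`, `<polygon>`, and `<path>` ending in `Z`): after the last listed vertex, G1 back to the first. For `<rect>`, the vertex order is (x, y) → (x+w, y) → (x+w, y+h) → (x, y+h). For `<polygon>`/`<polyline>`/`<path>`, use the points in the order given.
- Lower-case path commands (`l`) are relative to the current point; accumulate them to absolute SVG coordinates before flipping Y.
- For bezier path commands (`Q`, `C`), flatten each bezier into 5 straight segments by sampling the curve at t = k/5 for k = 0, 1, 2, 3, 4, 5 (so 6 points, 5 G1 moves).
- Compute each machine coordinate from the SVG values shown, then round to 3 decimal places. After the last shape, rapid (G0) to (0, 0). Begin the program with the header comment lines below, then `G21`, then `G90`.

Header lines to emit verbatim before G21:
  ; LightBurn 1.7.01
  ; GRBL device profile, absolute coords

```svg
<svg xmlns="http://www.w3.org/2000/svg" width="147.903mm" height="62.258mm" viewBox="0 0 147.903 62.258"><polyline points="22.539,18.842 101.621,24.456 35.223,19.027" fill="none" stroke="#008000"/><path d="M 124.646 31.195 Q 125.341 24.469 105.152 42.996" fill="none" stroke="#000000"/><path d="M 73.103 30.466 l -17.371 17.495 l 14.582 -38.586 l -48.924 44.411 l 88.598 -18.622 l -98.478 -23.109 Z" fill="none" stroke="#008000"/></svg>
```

Since the viewBox matches the mm dimensions, user units are millimetres directly. The only transform is the Y-flip y_m = 62.258 − y_svg.

Shape 1 is a open polyline drawn with `<polyline>`. Its stroke #008000 means cut at S703, F944. After flipping Y the toolpath is (22.539,43.416) → (101.621,37.802) → (35.223,43.231).

Shape 2 is a quadratic bezier drawn with `<path>`. Its stroke #000000 means score at S547, F2290. After flipping Y the toolpath is (124.646,31.063) → (124.089,32.743) → (121.861,32.403) → (117.962,30.043) → (112.392,25.663) → (105.152,19.262).

Shape 3 is a closed polygon drawn with `<path>`. Its stroke #008000 means cut at S703, F944. After flipping Y the toolpath is (73.103,31.792) → (55.732,14.297) → (70.314,52.883) → (21.390,8.472) → (109.988,27.094) → (11.510,50.203) → (73.103,31.792), returning to the start.

; LightBurn 1.7.01
; GRBL device profile, absolute coords
G21
G90
G0 X22.539 Y43.416
M3 S703
G1 X101.621 Y37.802 F944
G1 X35.223 Y43.231
M5
G0 X124.646 Y31.063
M3 S547
G1 X124.089 Y32.743 F2290
G1 X121.861 Y32.403
G1 X117.962 Y30.043
G1 X112.392 Y25.663
G1 X105.152 Y19.262
M5
G0 X73.103 Y31.792
M3 S703
G1 X55.732 Y14.297 F944
G1 X70.314 Y52.883
G1 X21.390 Y8.472
G1 X109.988 Y27.094
G1 X11.510 Y50.203
G1 X73.103 Y31.792
M5
G0 X0.000 Y0.000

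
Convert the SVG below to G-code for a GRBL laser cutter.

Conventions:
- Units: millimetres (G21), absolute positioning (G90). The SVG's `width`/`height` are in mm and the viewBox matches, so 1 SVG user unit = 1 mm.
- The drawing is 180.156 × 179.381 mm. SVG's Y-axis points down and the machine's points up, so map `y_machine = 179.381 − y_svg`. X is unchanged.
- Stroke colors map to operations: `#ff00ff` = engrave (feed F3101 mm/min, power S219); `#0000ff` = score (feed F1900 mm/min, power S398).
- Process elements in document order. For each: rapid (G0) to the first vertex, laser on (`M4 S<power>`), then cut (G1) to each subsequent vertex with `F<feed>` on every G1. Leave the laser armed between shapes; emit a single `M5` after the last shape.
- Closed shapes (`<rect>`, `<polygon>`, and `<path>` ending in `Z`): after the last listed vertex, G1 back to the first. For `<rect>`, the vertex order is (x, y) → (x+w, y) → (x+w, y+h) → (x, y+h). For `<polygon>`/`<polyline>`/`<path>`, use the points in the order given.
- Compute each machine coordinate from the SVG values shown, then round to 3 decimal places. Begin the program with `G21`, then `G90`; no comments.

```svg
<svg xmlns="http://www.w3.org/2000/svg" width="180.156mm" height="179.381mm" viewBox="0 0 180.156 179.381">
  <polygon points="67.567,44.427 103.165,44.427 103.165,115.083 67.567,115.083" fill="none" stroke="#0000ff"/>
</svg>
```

G21
G90
G0 X67.567 Y134.954
M4 S398
G1 X103.165 Y134.954 F1900
G1 X103.165 Y64.298 F1900
G1 X67.567 Y64.298 F1900
G1 X67.567 Y134.954 F1900
M5

viewBox `0 0 180.156 179.381` with mm width/height → 1 unit = 1 mm. Flip: y_m = 179.381 − y_svg.

**Shape 1** — `<polygon>` rectangle, stroke `#0000ff` → score (S398, F1900). Machine vertices: (67.567,134.954) → (103.165,134.954) → (103.165,64.298) → (67.567,64.298) → (67.567,134.954). Closed: final G1 returns to the first vertex.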